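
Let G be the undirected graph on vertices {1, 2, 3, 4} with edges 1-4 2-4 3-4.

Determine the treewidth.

1

A width-1 tree decomposition is:
Bags: B1 = {3, 4}  B2 = {1, 4}  B3 = {2, 4}
Tree: B1–B2, B1–B3
Each bag holds 2 vertices, so the decomposition has width 1, which upper-bounds the treewidth. Since G has at least one edge (e.g. 4–3), it is not an edgeless graph, so tw(G) ≥ 1. The upper and lower bounds meet at 1, so that is the treewidth.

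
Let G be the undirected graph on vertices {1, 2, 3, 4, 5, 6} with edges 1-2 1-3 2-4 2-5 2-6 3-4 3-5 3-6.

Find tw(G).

2

A width-2 tree decomposition is:
Bags: B1 = {2, 3, 6}  B2 = {1, 2, 3}  B3 = {2, 3, 4}  B4 = {2, 3, 5}
Tree: B1–B2, B2–B3, B3–B4
Every bag has size at most 3, so the width is 3 − 1 = 2 and tw(G) ≤ 2. The edges 6–2–1–3–6 form a cycle, so G is not a tree and its treewidth is at least 2. Hence tw(G) = 2 exactly.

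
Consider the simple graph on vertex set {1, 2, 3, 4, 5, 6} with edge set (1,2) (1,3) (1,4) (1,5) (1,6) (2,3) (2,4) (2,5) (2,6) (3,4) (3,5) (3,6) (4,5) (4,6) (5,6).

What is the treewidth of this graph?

5

A width-5 tree decomposition is:
Bags: B1 = {1, 2, 3, 4, 5, 6}
Tree: (single bag)
With just one bag of size 6, the width is 6 − 1 = 5, so tw(G) ≤ 5. For the lower bound, the 6 vertices {1, 2, 3, 4, 5, 6} are pairwise adjacent, and any tree decomposition puts a clique entirely inside one bag — forcing width ≥ 5. Hence tw(G) = 5 exactly.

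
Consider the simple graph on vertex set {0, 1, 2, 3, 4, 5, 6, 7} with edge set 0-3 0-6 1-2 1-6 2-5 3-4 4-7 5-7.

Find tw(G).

2

A width-2 tree decomposition is:
Bags: B1 = {0, 3, 4}  B2 = {0, 4, 7}  B3 = {0, 5, 7}  B4 = {0, 2, 5}  B5 = {0, 1, 2}  B6 = {0, 1, 6}
Tree: B1–B2, B2–B3, B3–B4, B4–B5, B5–B6
Each bag holds 3 vertices, so the decomposition has width 2, which upper-bounds the treewidth. For the lower bound, G contains the cycle 0–3–4–7–5–2–1–6–0, so G is not a forest; only forests have treewidth ≤ 1, hence tw(G) ≥ 2. Combining the bounds, tw(G) = 2.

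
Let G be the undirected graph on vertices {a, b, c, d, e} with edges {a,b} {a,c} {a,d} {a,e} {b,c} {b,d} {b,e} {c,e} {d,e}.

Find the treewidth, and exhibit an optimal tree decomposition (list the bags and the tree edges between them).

Every bag has size at most 4, so the width is 4 − 1 = 3 and tw(G) ≤ 3. On the other hand G contains the 4-clique {a, b, d, e}. A clique must lie in a single bag of any decomposition, so no decomposition can have width below 3. The upper and lower bounds meet at 3, so that is the treewidth.

Treewidth 3.
Bags: B1 = {a, b, c, e}  B2 = {a, b, d, e}
Tree: B1–B2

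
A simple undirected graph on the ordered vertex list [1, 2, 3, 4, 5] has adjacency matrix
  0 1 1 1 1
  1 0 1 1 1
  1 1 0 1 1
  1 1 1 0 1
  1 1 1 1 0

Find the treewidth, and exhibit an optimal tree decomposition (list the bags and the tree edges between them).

Treewidth 4.
One optimal decomposition is:
Bags: B1 = {1, 2, 3, 4, 5}
Tree: (single bag)

With just one bag of size 5, the width is 5 − 1 = 4, so tw(G) ≤ 4. On the other hand G contains the 5-clique {1, 2, 3, 4, 5}. A clique must lie in a single bag of any decomposition, so no decomposition can have width below 4. Therefore the treewidth is 4.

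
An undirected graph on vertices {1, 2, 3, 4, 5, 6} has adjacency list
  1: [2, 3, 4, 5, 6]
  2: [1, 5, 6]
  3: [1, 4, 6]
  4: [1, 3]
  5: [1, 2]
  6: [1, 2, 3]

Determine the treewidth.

2

A width-2 tree decomposition is:
Bags: B1 = {1, 2, 5}  B2 = {1, 2, 6}  B3 = {1, 3, 6}  B4 = {1, 3, 4}
Tree: B1–B2, B2–B3, B3–B4
Each bag holds 3 vertices, so the decomposition has width 2, which upper-bounds the treewidth. For the lower bound, the 3 vertices {1, 2, 5} are pairwise adjacent, and any tree decomposition puts a clique entirely inside one bag — forcing width ≥ 2. Combining the bounds, tw(G) = 2.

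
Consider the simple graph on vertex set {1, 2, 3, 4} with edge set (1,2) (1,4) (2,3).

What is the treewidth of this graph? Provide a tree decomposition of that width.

The largest bag has 2 vertices, giving width 1; this decomposition certifies tw(G) ≤ 1. G has an edge, so its treewidth is at least 1. The upper and lower bounds meet at 1, so that is the treewidth.

Treewidth 1.
One optimal decomposition is:
Bags: B1 = {1, 4}  B2 = {1, 2}  B3 = {2, 3}
Tree: B1–B2, B2–B3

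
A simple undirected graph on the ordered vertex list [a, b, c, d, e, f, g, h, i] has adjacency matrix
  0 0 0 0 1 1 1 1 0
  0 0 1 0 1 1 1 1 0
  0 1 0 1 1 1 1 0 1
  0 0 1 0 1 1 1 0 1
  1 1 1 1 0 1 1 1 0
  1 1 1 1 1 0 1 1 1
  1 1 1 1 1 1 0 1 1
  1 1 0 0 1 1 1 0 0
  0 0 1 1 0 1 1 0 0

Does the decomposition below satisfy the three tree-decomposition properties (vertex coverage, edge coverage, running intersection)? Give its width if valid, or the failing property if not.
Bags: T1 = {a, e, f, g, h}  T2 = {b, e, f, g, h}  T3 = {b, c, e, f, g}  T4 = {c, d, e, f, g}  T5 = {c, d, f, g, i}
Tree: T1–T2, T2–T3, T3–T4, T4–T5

Yes; width 4.

Checking the three conditions: (i) the bags cover all of {a, b, c, d, e, f, g, h, i}; (ii) for each edge, some bag contains both endpoints; (iii) the bags containing any fixed vertex form a subtree. All hold, so the decomposition is valid with width 5 − 1 = 4.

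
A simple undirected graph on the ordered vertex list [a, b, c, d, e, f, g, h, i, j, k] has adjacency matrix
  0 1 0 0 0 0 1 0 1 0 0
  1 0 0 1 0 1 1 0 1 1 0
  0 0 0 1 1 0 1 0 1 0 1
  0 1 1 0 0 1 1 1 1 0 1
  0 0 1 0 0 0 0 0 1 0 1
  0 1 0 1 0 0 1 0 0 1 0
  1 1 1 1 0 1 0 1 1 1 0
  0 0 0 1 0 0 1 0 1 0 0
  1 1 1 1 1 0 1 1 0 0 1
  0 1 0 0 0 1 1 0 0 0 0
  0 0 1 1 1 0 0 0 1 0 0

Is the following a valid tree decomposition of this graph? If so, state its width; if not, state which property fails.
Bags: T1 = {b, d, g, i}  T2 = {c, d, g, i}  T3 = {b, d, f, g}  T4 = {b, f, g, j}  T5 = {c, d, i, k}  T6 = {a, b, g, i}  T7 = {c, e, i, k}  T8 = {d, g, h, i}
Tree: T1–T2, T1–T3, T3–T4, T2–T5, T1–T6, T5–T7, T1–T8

Checking the three conditions: (i) the bags cover all of {a, b, c, d, e, f, g, h, i, j, k}; (ii) for each edge, some bag contains both endpoints; (iii) the bags containing any fixed vertex form a subtree. All hold, so the decomposition is valid with width 4 − 1 = 3.

Yes; width 3.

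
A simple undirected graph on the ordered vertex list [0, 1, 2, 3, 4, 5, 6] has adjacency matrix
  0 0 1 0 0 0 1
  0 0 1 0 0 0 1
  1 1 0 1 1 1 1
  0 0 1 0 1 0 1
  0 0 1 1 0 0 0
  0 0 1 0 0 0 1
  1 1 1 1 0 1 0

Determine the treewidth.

A width-2 tree decomposition is:
Bags: B1 = {0, 2, 6}  B2 = {2, 3, 6}  B3 = {2, 5, 6}  B4 = {1, 2, 6}  B5 = {2, 3, 4}
Tree: B1–B2, B1–B3, B1–B4, B2–B5
Each bag holds 3 vertices, so the decomposition has width 2, which upper-bounds the treewidth. Conversely, {2, 3, 4} is a clique of size 3, and the vertices of any clique must share a bag in every tree decomposition; so some bag has ≥ 3 vertices and tw(G) ≥ 2. Therefore the treewidth is 2.

2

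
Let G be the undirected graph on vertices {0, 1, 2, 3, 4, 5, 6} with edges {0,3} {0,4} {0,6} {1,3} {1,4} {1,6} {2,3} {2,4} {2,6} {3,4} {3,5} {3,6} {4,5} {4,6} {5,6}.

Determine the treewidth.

3

A width-3 tree decomposition is:
Bags: B1 = {3, 4, 5, 6}  B2 = {1, 3, 4, 6}  B3 = {0, 3, 4, 6}  B4 = {2, 3, 4, 6}
Tree: B1–B2, B2–B3, B1–B4
Each bag holds 4 vertices, so the decomposition has width 3, which upper-bounds the treewidth. For the lower bound, the 4 vertices {0, 3, 4, 6} are pairwise adjacent, and any tree decomposition puts a clique entirely inside one bag — forcing width ≥ 3. The upper and lower bounds meet at 3, so that is the treewidth.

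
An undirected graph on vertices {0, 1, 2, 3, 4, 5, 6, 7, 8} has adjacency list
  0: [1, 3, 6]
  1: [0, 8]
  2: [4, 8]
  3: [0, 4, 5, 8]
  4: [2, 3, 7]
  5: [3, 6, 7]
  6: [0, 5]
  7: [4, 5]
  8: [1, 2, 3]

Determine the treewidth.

A width-3 tree decomposition is:
Bags: B1 = {0, 1, 5, 6}  B2 = {0, 1, 3, 5}  B3 = {1, 3, 5, 8}  B4 = {3, 5, 7, 8}  B5 = {3, 4, 7, 8}  B6 = {2, 4, 7, 8}
Tree: B1–B2, B2–B3, B3–B4, B4–B5, B5–B6
Each bag holds 4 vertices, so the decomposition has width 3, which upper-bounds the treewidth. For the lower bound: the 4 vertex sets {0,1,6}, {5}, {3}, {2,4,7,8} are disjoint, each induces a connected subgraph, and every pair is joined by at least one edge of G. Contracting each set to a single vertex therefore yields K_{4} as a minor, and since treewidth is minor-monotone, tw(G) ≥ tw(K_{4}) = 3. Hence tw(G) = 3 exactly.

3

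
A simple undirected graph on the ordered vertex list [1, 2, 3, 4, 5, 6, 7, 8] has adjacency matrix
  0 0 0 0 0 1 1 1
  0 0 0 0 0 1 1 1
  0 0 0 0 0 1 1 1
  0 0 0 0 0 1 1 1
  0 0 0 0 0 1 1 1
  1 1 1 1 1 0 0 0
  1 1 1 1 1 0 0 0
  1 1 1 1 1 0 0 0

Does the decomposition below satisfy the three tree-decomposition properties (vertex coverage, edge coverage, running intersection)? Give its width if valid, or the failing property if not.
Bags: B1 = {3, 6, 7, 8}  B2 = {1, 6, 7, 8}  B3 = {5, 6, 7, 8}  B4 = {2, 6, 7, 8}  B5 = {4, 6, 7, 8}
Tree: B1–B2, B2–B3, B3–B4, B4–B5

Yes; width 3.

Every vertex of G appears in some bag (union = {1, 2, 3, 4, 5, 6, 7, 8}); every edge is covered by a bag; and for each vertex v the set of bags containing v is connected in the bag tree. The decomposition is therefore valid. The largest bag has 4 vertices, so the width is 3.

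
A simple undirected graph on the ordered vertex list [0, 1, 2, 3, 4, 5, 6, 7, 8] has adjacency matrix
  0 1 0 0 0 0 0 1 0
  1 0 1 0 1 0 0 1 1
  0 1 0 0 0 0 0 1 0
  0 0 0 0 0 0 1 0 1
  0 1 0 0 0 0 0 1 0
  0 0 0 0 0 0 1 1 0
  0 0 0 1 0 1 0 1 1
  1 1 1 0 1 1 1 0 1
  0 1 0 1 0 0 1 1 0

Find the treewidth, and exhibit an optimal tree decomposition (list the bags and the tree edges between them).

Each bag holds 3 vertices, so the decomposition has width 2, which upper-bounds the treewidth. For the lower bound, the 3 vertices {3, 6, 8} are pairwise adjacent, and any tree decomposition puts a clique entirely inside one bag — forcing width ≥ 2. The upper and lower bounds meet at 2, so that is the treewidth.

Treewidth 2.
One such decomposition:
Bags: B1 = {5, 6, 7}  B2 = {6, 7, 8}  B3 = {1, 7, 8}  B4 = {0, 1, 7}  B5 = {1, 4, 7}  B6 = {3, 6, 8}  B7 = {1, 2, 7}
Tree: B1–B2, B2–B3, B3–B4, B3–B5, B2–B6, B5–B7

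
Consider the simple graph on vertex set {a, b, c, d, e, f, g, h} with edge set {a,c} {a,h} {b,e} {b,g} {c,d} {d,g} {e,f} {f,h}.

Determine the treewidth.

2

A width-2 tree decomposition is:
Bags: B1 = {c, d, g}  B2 = {a, c, g}  B3 = {a, g, h}  B4 = {f, g, h}  B5 = {e, f, g}  B6 = {b, e, g}
Tree: B1–B2, B2–B3, B3–B4, B4–B5, B5–B6
The largest bag has 3 vertices, giving width 2; this decomposition certifies tw(G) ≤ 2. For the lower bound, G contains the cycle g–d–c–a–h–f–e–b–g, so G is not a forest; only forests have treewidth ≤ 1, hence tw(G) ≥ 2. Combining the bounds, tw(G) = 2.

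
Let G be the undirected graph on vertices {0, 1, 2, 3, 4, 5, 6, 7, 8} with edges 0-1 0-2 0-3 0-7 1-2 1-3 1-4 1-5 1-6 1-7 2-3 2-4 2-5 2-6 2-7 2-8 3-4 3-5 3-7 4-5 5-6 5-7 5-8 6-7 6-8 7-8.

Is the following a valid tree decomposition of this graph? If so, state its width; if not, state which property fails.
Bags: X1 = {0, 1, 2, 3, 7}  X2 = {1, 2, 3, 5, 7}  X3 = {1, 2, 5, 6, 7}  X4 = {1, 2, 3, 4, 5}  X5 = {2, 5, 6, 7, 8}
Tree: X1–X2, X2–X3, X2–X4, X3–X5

Yes; width 4.

Every vertex of G appears in some bag (union = {0, 1, 2, 3, 4, 5, 6, 7, 8}); every edge is covered by a bag; and for each vertex v the set of bags containing v is connected in the bag tree. The decomposition is therefore valid. The largest bag has 5 vertices, so the width is 4.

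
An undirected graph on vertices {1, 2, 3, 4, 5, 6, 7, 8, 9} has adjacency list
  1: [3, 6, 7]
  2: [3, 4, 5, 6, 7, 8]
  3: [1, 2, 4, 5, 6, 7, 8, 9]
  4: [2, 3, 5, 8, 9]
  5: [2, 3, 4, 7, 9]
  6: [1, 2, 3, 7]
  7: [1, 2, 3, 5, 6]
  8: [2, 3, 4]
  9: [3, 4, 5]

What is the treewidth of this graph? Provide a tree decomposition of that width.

Each bag holds 4 vertices, so the decomposition has width 3, which upper-bounds the treewidth. On the other hand G contains the 4-clique {1, 3, 6, 7}. A clique must lie in a single bag of any decomposition, so no decomposition can have width below 3. Hence tw(G) = 3 exactly.

Treewidth 3.
One such decomposition:
Bags: B1 = {2, 3, 5, 7}  B2 = {2, 3, 4, 5}  B3 = {2, 3, 6, 7}  B4 = {3, 4, 5, 9}  B5 = {2, 3, 4, 8}  B6 = {1, 3, 6, 7}
Tree: B1–B2, B1–B3, B2–B4, B2–B5, B3–B6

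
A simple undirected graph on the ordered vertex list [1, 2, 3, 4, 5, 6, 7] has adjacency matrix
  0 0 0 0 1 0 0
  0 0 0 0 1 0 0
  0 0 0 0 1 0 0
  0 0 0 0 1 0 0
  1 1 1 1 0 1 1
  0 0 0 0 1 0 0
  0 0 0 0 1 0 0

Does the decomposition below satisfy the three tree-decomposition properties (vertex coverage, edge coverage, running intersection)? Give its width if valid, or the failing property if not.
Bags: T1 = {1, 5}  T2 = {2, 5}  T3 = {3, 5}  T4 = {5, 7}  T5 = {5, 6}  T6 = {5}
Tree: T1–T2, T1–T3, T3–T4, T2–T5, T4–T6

A tree decomposition must satisfy three properties: every vertex lies in some bag; for every edge, both endpoints lie together in some bag; and for every vertex, the bags containing it form a connected subtree. Here vertex 4 appears in no bag, so the decomposition is invalid.

No — vertex 4 appears in no bag.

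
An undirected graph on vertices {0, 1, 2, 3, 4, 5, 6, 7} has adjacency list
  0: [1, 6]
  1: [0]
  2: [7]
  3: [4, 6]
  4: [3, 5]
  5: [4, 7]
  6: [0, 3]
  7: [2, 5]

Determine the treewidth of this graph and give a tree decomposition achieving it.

Treewidth 1.
One optimal decomposition is:
Bags: B1 = {2, 7}  B2 = {5, 7}  B3 = {4, 5}  B4 = {3, 4}  B5 = {3, 6}  B6 = {0, 6}  B7 = {0, 1}
Tree: B1–B2, B2–B3, B3–B4, B4–B5, B5–B6, B6–B7

Each bag holds 2 vertices, so the decomposition has width 1, which upper-bounds the treewidth. Any graph with an edge has treewidth ≥ 1, and G has the edge 2–7. Combining the bounds, tw(G) = 1.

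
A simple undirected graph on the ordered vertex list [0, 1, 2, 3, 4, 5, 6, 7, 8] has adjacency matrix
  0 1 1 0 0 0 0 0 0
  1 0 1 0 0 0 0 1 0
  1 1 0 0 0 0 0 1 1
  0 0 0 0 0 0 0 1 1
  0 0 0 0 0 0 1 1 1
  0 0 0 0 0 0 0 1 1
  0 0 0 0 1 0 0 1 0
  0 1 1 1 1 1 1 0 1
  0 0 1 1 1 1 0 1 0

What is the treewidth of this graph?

2

A width-2 tree decomposition is:
Bags: B1 = {1, 2, 7}  B2 = {2, 7, 8}  B3 = {3, 7, 8}  B4 = {4, 7, 8}  B5 = {4, 6, 7}  B6 = {0, 1, 2}  B7 = {5, 7, 8}
Tree: B1–B2, B2–B3, B2–B4, B4–B5, B1–B6, B3–B7
The largest bag has 3 vertices, giving width 2; this decomposition certifies tw(G) ≤ 2. Conversely, {0, 1, 2} is a clique of size 3, and the vertices of any clique must share a bag in every tree decomposition; so some bag has ≥ 3 vertices and tw(G) ≥ 2. Combining the bounds, tw(G) = 2.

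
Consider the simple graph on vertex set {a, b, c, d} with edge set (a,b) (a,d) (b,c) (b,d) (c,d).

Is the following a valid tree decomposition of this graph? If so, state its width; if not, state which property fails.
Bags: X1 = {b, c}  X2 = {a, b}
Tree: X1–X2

No — vertex d appears in no bag.

A tree decomposition must satisfy three properties: every vertex lies in some bag; for every edge, both endpoints lie together in some bag; and for every vertex, the bags containing it form a connected subtree. Here vertex d appears in no bag, so the decomposition is invalid.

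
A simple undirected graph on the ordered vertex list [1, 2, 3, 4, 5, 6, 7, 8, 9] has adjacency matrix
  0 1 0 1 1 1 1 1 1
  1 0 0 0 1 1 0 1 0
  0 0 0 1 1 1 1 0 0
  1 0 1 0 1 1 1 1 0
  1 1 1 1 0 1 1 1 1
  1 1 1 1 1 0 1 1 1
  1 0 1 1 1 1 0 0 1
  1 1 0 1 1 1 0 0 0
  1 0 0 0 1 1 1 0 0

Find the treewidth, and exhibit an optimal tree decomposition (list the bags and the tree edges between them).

Every bag has size at most 5, so the width is 5 − 1 = 4 and tw(G) ≤ 4. For the lower bound, the 5 vertices {1, 5, 6, 7, 9} are pairwise adjacent, and any tree decomposition puts a clique entirely inside one bag — forcing width ≥ 4. Hence tw(G) = 4 exactly.

Treewidth 4.
One such decomposition:
Bags: B1 = {1, 4, 5, 6, 7}  B2 = {1, 5, 6, 7, 9}  B3 = {1, 4, 5, 6, 8}  B4 = {1, 2, 5, 6, 8}  B5 = {3, 4, 5, 6, 7}
Tree: B1–B2, B1–B3, B3–B4, B1–B5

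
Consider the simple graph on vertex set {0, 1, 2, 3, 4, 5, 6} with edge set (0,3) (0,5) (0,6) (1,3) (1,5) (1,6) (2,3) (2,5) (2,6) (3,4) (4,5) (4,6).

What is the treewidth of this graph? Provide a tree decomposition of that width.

The largest bag has 4 vertices, giving width 3; this decomposition certifies tw(G) ≤ 3. For the lower bound: the 4 vertex sets {2,6}, {3,4}, {5}, {1} are disjoint, each induces a connected subgraph, and every pair is joined by at least one edge of G. Contracting each set to a single vertex therefore yields K_{4} as a minor, and since treewidth is minor-monotone, tw(G) ≥ tw(K_{4}) = 3. Hence tw(G) = 3 exactly.

Treewidth 3.
One optimal decomposition is:
Bags: B1 = {2, 3, 5, 6}  B2 = {3, 4, 5, 6}  B3 = {1, 3, 5, 6}  B4 = {0, 3, 5, 6}
Tree: B1–B2, B2–B3, B3–B4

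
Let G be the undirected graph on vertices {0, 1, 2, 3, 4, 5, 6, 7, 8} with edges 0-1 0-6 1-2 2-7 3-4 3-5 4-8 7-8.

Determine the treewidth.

1

A width-1 tree decomposition is:
Bags: B1 = {0, 6}  B2 = {0, 1}  B3 = {1, 2}  B4 = {2, 7}  B5 = {7, 8}  B6 = {4, 8}  B7 = {3, 4}  B8 = {3, 5}
Tree: B1–B2, B2–B3, B3–B4, B4–B5, B5–B6, B6–B7, B7–B8
The largest bag has 2 vertices, giving width 1; this decomposition certifies tw(G) ≤ 1. Since G has at least one edge (e.g. 6–0), it is not an edgeless graph, so tw(G) ≥ 1. The upper and lower bounds meet at 1, so that is the treewidth.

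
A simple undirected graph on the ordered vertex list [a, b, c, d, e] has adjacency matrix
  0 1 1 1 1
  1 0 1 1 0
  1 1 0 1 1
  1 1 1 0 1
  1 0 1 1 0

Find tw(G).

3

A width-3 tree decomposition is:
Bags: B1 = {a, b, c, d}  B2 = {a, c, d, e}
Tree: B1–B2
Every bag has size at most 4, so the width is 4 − 1 = 3 and tw(G) ≤ 3. Conversely, {a, c, d, e} is a clique of size 4, and the vertices of any clique must share a bag in every tree decomposition; so some bag has ≥ 4 vertices and tw(G) ≥ 3. Hence tw(G) = 3 exactly.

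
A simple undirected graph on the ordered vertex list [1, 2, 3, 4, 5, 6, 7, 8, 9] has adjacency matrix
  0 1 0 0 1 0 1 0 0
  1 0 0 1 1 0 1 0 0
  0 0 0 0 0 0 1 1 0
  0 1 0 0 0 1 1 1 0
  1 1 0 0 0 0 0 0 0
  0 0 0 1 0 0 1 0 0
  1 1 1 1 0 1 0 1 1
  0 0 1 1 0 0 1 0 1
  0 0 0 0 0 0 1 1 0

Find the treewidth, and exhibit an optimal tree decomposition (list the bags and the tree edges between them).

Treewidth 2.
Bags: B1 = {2, 4, 7}  B2 = {4, 6, 7}  B3 = {4, 7, 8}  B4 = {7, 8, 9}  B5 = {3, 7, 8}  B6 = {1, 2, 7}  B7 = {1, 2, 5}
Tree: B1–B2, B1–B3, B3–B4, B3–B5, B1–B6, B6–B7

Every bag has size at most 3, so the width is 3 − 1 = 2 and tw(G) ≤ 2. On the other hand G contains the 3-clique {1, 2, 5}. A clique must lie in a single bag of any decomposition, so no decomposition can have width below 2. Therefore the treewidth is 2.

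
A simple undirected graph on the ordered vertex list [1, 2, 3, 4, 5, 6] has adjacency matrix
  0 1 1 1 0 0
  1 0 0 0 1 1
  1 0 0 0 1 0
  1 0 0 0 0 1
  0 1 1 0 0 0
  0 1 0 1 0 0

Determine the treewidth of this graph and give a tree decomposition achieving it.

Treewidth 2.
Bags: B1 = {1, 4, 6}  B2 = {1, 2, 6}  B3 = {1, 2, 3}  B4 = {2, 3, 5}
Tree: B1–B2, B2–B3, B3–B4

The largest bag has 3 vertices, giving width 2; this decomposition certifies tw(G) ≤ 2. Since 4–6–2–1–4 is a cycle in G, G is not acyclic. Forests are exactly the graphs of treewidth ≤ 1, so tw(G) ≥ 2. Hence tw(G) = 2 exactly.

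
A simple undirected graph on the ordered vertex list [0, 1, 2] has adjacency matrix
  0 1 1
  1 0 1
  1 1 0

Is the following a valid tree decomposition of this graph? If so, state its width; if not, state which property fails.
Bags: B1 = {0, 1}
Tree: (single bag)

A tree decomposition must satisfy three properties: every vertex lies in some bag; for every edge, both endpoints lie together in some bag; and for every vertex, the bags containing it form a connected subtree. Here vertex 2 appears in no bag, so the decomposition is invalid.

No — vertex 2 appears in no bag.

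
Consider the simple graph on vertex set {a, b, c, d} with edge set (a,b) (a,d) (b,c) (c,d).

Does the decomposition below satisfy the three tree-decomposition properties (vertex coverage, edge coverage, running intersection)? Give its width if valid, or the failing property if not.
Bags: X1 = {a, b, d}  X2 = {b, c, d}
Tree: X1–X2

Yes; width 2.

Vertex coverage: the bags together contain {a, b, c, d}, the full vertex set. Edge coverage: each edge of G has both endpoints in at least one bag. Running intersection: for every vertex, the bags containing it form a connected subtree. All three properties hold, so this is a valid tree decomposition of width max|bag| − 1 = 2, and hence tw(G) ≤ 2.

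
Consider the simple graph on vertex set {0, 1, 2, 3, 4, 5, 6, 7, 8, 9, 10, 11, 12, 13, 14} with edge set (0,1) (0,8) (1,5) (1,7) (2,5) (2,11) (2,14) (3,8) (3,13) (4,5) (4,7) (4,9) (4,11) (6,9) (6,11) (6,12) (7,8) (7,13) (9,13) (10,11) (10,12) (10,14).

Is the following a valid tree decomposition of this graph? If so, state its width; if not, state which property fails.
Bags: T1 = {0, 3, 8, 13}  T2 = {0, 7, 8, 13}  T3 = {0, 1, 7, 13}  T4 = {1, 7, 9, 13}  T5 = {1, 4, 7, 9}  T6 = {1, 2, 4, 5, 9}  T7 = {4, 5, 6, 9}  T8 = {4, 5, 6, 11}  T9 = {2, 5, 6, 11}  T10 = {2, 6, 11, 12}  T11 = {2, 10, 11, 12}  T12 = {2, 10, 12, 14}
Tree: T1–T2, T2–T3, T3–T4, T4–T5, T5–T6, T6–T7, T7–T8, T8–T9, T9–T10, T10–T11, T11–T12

A tree decomposition must satisfy three properties: every vertex lies in some bag; for every edge, both endpoints lie together in some bag; and for every vertex, the bags containing it form a connected subtree. Here bags containing vertex 2 are not connected in the tree, so the decomposition is invalid.

No — bags containing vertex 2 are not connected in the tree.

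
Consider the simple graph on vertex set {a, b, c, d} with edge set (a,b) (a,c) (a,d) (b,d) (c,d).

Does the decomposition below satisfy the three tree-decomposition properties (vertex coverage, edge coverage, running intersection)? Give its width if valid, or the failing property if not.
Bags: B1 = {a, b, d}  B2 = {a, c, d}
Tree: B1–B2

Checking the three conditions: (i) the bags cover all of {a, b, c, d}; (ii) for each edge, some bag contains both endpoints; (iii) the bags containing any fixed vertex form a subtree. All hold, so the decomposition is valid with width 3 − 1 = 2.

Yes; width 2.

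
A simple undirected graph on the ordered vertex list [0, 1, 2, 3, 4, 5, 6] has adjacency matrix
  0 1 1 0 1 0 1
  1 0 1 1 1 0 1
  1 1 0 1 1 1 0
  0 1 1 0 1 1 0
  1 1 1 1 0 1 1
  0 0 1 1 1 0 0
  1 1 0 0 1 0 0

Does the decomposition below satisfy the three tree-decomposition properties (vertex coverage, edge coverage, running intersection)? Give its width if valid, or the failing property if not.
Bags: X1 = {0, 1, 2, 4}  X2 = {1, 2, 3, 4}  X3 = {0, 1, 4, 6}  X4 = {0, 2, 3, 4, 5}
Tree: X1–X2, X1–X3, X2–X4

No — bags containing vertex 0 are not connected in the tree.

A tree decomposition must satisfy three properties: every vertex lies in some bag; for every edge, both endpoints lie together in some bag; and for every vertex, the bags containing it form a connected subtree. Here bags containing vertex 0 are not connected in the tree, so the decomposition is invalid.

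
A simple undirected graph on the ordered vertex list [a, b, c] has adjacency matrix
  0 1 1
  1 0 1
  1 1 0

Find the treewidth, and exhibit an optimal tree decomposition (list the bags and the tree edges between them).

Treewidth 2.
Bags: B1 = {a, b, c}
Tree: (single bag)

With just one bag of size 3, the width is 3 − 1 = 2, so tw(G) ≤ 2. On the other hand G contains the 3-clique {a, b, c}. A clique must lie in a single bag of any decomposition, so no decomposition can have width below 2. The upper and lower bounds meet at 2, so that is the treewidth.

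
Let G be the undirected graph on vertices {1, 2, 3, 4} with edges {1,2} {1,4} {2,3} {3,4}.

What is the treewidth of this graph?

2

A width-2 tree decomposition is:
Bags: B1 = {1, 3, 4}  B2 = {1, 2, 3}
Tree: B1–B2
Each bag holds 3 vertices, so the decomposition has width 2, which upper-bounds the treewidth. For the lower bound, G contains the cycle 1–4–3–2–1, so G is not a forest; only forests have treewidth ≤ 1, hence tw(G) ≥ 2. Hence tw(G) = 2 exactly.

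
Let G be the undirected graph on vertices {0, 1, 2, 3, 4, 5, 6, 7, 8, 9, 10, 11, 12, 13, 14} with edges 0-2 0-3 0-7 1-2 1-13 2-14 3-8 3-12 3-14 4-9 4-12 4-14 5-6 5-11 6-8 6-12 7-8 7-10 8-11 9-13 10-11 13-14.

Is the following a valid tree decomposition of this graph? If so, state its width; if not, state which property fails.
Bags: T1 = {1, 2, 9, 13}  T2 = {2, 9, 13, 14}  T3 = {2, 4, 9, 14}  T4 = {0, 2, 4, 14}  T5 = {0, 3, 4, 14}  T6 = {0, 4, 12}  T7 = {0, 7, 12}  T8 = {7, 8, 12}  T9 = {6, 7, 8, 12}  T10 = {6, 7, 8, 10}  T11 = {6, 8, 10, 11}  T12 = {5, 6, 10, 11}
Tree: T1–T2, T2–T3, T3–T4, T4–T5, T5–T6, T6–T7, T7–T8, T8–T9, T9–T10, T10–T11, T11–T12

No — edge (3,12) lies in no bag.

A tree decomposition must satisfy three properties: every vertex lies in some bag; for every edge, both endpoints lie together in some bag; and for every vertex, the bags containing it form a connected subtree. Here edge (3,12) lies in no bag, so the decomposition is invalid.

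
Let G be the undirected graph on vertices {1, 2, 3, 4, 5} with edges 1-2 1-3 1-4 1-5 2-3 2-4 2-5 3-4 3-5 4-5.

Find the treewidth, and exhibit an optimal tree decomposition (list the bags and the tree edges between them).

A single bag containing all 5 vertices is trivially a valid decomposition of width 4. Conversely, {1, 2, 3, 4, 5} is a clique of size 5, and the vertices of any clique must share a bag in every tree decomposition; so some bag has ≥ 5 vertices and tw(G) ≥ 4. Combining the bounds, tw(G) = 4.

Treewidth 4.
One such decomposition:
Bags: B1 = {1, 2, 3, 4, 5}
Tree: (single bag)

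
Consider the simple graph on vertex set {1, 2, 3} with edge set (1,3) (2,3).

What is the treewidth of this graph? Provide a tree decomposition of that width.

Treewidth 1.
One such decomposition:
Bags: B1 = {2, 3}  B2 = {1, 3}
Tree: B1–B2

Each bag holds 2 vertices, so the decomposition has width 1, which upper-bounds the treewidth. Any graph with an edge has treewidth ≥ 1, and G has the edge 2–3. Combining the bounds, tw(G) = 1.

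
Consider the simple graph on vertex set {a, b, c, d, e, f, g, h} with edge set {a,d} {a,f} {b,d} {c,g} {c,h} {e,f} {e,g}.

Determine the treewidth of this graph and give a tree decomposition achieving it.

Treewidth 1.
One such decomposition:
Bags: B1 = {b, d}  B2 = {a, d}  B3 = {a, f}  B4 = {e, f}  B5 = {e, g}  B6 = {c, g}  B7 = {c, h}
Tree: B1–B2, B2–B3, B3–B4, B4–B5, B5–B6, B6–B7

Every bag has size at most 2, so the width is 2 − 1 = 1 and tw(G) ≤ 1. G has an edge, so its treewidth is at least 1. The upper and lower bounds meet at 1, so that is the treewidth.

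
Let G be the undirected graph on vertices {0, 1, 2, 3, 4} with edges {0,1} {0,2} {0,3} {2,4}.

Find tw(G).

A width-1 tree decomposition is:
Bags: B1 = {0, 2}  B2 = {0, 3}  B3 = {0, 1}  B4 = {2, 4}
Tree: B1–B2, B2–B3, B1–B4
Every bag has size at most 2, so the width is 2 − 1 = 1 and tw(G) ≤ 1. G has an edge, so its treewidth is at least 1. Therefore the treewidth is 1.

1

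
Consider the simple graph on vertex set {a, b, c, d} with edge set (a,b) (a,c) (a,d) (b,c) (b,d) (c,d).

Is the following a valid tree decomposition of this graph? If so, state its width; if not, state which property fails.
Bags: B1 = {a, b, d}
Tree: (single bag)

No — vertex c appears in no bag.

A tree decomposition must satisfy three properties: every vertex lies in some bag; for every edge, both endpoints lie together in some bag; and for every vertex, the bags containing it form a connected subtree. Here vertex c appears in no bag, so the decomposition is invalid.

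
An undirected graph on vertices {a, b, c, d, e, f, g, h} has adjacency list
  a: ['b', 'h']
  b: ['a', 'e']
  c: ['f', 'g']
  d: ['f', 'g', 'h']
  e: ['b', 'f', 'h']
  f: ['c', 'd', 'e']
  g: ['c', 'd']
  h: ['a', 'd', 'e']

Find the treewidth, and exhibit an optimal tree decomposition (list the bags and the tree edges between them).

Treewidth 2.
Bags: B1 = {c, f, g}  B2 = {d, f, g}  B3 = {d, e, f}  B4 = {d, e, h}  B5 = {b, e, h}  B6 = {a, b, h}
Tree: B1–B2, B2–B3, B3–B4, B4–B5, B5–B6

Every bag has size at most 3, so the width is 3 − 1 = 2 and tw(G) ≤ 2. The edges c–g–d–f–c form a cycle, so G is not a tree and its treewidth is at least 2. Hence tw(G) = 2 exactly.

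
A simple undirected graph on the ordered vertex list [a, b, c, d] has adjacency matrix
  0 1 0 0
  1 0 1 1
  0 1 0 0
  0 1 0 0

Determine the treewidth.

A width-1 tree decomposition is:
Bags: B1 = {a, b}  B2 = {b, c}  B3 = {b, d}
Tree: B1–B2, B2–B3
Each bag holds 2 vertices, so the decomposition has width 1, which upper-bounds the treewidth. G has an edge, so its treewidth is at least 1. Combining the bounds, tw(G) = 1.

1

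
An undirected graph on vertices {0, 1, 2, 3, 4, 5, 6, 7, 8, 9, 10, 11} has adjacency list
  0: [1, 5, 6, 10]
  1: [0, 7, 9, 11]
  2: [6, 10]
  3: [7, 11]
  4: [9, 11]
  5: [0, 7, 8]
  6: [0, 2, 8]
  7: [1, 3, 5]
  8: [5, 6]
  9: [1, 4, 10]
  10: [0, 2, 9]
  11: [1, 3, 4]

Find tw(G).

A width-3 tree decomposition is:
Bags: B1 = {3, 4, 9, 11}  B2 = {1, 3, 9, 11}  B3 = {1, 3, 7, 9}  B4 = {1, 7, 9, 10}  B5 = {0, 1, 7, 10}  B6 = {0, 5, 7, 10}  B7 = {0, 2, 5, 10}  B8 = {0, 2, 5, 6}  B9 = {2, 5, 6, 8}
Tree: B1–B2, B2–B3, B3–B4, B4–B5, B5–B6, B6–B7, B7–B8, B8–B9
The largest bag has 4 vertices, giving width 3; this decomposition certifies tw(G) ≤ 3. For the lower bound: the 4 vertex sets {3,4,11}, {9}, {1}, {0,5,7,10} are disjoint, each induces a connected subgraph, and every pair is joined by at least one edge of G. Contracting each set to a single vertex therefore yields K_{4} as a minor, and since treewidth is minor-monotone, tw(G) ≥ tw(K_{4}) = 3. Therefore the treewidth is 3.

3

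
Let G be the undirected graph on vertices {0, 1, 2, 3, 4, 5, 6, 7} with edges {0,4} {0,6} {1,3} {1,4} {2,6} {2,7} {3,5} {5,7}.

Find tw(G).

2

A width-2 tree decomposition is:
Bags: B1 = {2, 6, 7}  B2 = {0, 6, 7}  B3 = {0, 4, 7}  B4 = {1, 4, 7}  B5 = {1, 3, 7}  B6 = {3, 5, 7}
Tree: B1–B2, B2–B3, B3–B4, B4–B5, B5–B6
Each bag holds 3 vertices, so the decomposition has width 2, which upper-bounds the treewidth. The edges 7–2–6–0–4–1–3–5–7 form a cycle, so G is not a tree and its treewidth is at least 2. Hence tw(G) = 2 exactly.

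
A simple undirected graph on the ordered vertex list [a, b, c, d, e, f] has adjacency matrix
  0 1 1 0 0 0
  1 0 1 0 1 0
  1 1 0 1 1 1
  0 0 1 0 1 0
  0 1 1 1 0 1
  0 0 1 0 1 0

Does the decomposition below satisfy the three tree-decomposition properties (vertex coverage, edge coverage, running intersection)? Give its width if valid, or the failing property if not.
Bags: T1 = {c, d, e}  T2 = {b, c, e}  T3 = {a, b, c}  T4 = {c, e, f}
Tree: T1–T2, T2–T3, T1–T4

Yes; width 2.

Every vertex of G appears in some bag (union = {a, b, c, d, e, f}); every edge is covered by a bag; and for each vertex v the set of bags containing v is connected in the bag tree. The decomposition is therefore valid. The largest bag has 3 vertices, so the width is 2.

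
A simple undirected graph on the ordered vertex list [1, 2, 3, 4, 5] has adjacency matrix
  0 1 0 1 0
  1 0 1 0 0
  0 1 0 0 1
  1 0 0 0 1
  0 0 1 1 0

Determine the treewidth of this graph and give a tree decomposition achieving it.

Treewidth 2.
One optimal decomposition is:
Bags: B1 = {1, 2, 3}  B2 = {1, 3, 4}  B3 = {3, 4, 5}
Tree: B1–B2, B2–B3

Each bag holds 3 vertices, so the decomposition has width 2, which upper-bounds the treewidth. For the lower bound, G contains the cycle 3–2–1–4–5–3, so G is not a forest; only forests have treewidth ≤ 1, hence tw(G) ≥ 2. Therefore the treewidth is 2.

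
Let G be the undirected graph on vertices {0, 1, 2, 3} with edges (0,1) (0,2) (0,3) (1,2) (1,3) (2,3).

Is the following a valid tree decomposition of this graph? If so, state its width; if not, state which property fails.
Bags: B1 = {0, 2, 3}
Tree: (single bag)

No — vertex 1 appears in no bag.

A tree decomposition must satisfy three properties: every vertex lies in some bag; for every edge, both endpoints lie together in some bag; and for every vertex, the bags containing it form a connected subtree. Here vertex 1 appears in no bag, so the decomposition is invalid.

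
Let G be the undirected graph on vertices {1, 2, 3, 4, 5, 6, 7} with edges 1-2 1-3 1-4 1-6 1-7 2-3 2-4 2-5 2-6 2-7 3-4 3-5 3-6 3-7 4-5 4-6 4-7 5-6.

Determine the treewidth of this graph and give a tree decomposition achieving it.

Treewidth 4.
One optimal decomposition is:
Bags: B1 = {1, 2, 3, 4, 7}  B2 = {1, 2, 3, 4, 6}  B3 = {2, 3, 4, 5, 6}
Tree: B1–B2, B2–B3

Each bag holds 5 vertices, so the decomposition has width 4, which upper-bounds the treewidth. Conversely, {1, 2, 3, 4, 6} is a clique of size 5, and the vertices of any clique must share a bag in every tree decomposition; so some bag has ≥ 5 vertices and tw(G) ≥ 4. Hence tw(G) = 4 exactly.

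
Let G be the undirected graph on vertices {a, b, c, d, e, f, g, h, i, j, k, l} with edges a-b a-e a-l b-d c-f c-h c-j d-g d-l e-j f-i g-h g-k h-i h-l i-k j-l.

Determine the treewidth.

A width-3 tree decomposition is:
Bags: B1 = {a, b, e, j}  B2 = {a, b, j, l}  B3 = {b, d, j, l}  B4 = {c, d, j, l}  B5 = {c, d, h, l}  B6 = {c, d, g, h}  B7 = {c, f, g, h}  B8 = {f, g, h, i}  B9 = {f, g, i, k}
Tree: B1–B2, B2–B3, B3–B4, B4–B5, B5–B6, B6–B7, B7–B8, B8–B9
Each bag holds 4 vertices, so the decomposition has width 3, which upper-bounds the treewidth. For the lower bound: the 4 vertex sets {a,b,e}, {j}, {l}, {c,d,g,h} are disjoint, each induces a connected subgraph, and every pair is joined by at least one edge of G. Contracting each set to a single vertex therefore yields K_{4} as a minor, and since treewidth is minor-monotone, tw(G) ≥ tw(K_{4}) = 3. Hence tw(G) = 3 exactly.

3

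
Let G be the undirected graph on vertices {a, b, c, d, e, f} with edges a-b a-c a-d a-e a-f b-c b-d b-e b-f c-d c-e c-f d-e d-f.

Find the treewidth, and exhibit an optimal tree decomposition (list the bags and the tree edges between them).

The largest bag has 5 vertices, giving width 4; this decomposition certifies tw(G) ≤ 4. For the lower bound, the 5 vertices {a, b, c, d, e} are pairwise adjacent, and any tree decomposition puts a clique entirely inside one bag — forcing width ≥ 4. The upper and lower bounds meet at 4, so that is the treewidth.

Treewidth 4.
One such decomposition:
Bags: B1 = {a, b, c, d, e}  B2 = {a, b, c, d, f}
Tree: B1–B2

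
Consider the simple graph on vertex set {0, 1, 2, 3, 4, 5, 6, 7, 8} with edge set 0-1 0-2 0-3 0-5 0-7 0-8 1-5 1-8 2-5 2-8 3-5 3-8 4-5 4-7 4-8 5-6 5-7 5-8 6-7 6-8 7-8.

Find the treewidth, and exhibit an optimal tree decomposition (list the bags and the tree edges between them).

Treewidth 3.
Bags: B1 = {0, 5, 7, 8}  B2 = {0, 1, 5, 8}  B3 = {0, 3, 5, 8}  B4 = {5, 6, 7, 8}  B5 = {4, 5, 7, 8}  B6 = {0, 2, 5, 8}
Tree: B1–B2, B1–B3, B1–B4, B1–B5, B1–B6

Every bag has size at most 4, so the width is 4 − 1 = 3 and tw(G) ≤ 3. Conversely, {0, 1, 5, 8} is a clique of size 4, and the vertices of any clique must share a bag in every tree decomposition; so some bag has ≥ 4 vertices and tw(G) ≥ 3. The upper and lower bounds meet at 3, so that is the treewidth.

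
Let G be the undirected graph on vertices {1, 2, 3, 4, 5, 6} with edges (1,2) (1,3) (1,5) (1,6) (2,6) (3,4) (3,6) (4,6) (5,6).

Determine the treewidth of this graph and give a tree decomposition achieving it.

Each bag holds 3 vertices, so the decomposition has width 2, which upper-bounds the treewidth. For the lower bound, the 3 vertices {1, 2, 6} are pairwise adjacent, and any tree decomposition puts a clique entirely inside one bag — forcing width ≥ 2. Therefore the treewidth is 2.

Treewidth 2.
Bags: B1 = {1, 3, 6}  B2 = {1, 2, 6}  B3 = {1, 5, 6}  B4 = {3, 4, 6}
Tree: B1–B2, B2–B3, B1–B4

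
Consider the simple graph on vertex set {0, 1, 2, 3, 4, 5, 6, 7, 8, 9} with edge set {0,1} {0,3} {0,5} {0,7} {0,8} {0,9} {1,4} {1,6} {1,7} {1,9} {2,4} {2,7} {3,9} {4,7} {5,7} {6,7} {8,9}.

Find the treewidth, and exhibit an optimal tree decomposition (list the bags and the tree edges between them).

The largest bag has 3 vertices, giving width 2; this decomposition certifies tw(G) ≤ 2. On the other hand G contains the 3-clique {0, 8, 9}. A clique must lie in a single bag of any decomposition, so no decomposition can have width below 2. The upper and lower bounds meet at 2, so that is the treewidth.

Treewidth 2.
One optimal decomposition is:
Bags: B1 = {0, 1, 9}  B2 = {0, 3, 9}  B3 = {0, 1, 7}  B4 = {1, 6, 7}  B5 = {1, 4, 7}  B6 = {2, 4, 7}  B7 = {0, 8, 9}  B8 = {0, 5, 7}
Tree: B1–B2, B1–B3, B3–B4, B4–B5, B5–B6, B1–B7, B3–B8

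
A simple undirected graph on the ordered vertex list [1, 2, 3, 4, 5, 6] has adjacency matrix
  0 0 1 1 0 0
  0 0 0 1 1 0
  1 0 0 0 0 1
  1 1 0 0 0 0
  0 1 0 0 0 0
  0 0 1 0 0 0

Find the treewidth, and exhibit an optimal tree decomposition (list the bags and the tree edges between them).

Treewidth 1.
Bags: B1 = {2, 5}  B2 = {2, 4}  B3 = {1, 4}  B4 = {1, 3}  B5 = {3, 6}
Tree: B1–B2, B2–B3, B3–B4, B4–B5

The largest bag has 2 vertices, giving width 1; this decomposition certifies tw(G) ≤ 1. Since G has at least one edge (e.g. 5–2), it is not an edgeless graph, so tw(G) ≥ 1. Therefore the treewidth is 1.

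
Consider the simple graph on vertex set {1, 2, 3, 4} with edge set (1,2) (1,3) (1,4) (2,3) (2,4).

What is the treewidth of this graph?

A width-2 tree decomposition is:
Bags: B1 = {1, 2, 3}  B2 = {1, 2, 4}
Tree: B1–B2
Every bag has size at most 3, so the width is 3 − 1 = 2 and tw(G) ≤ 2. For the lower bound, the 3 vertices {1, 2, 3} are pairwise adjacent, and any tree decomposition puts a clique entirely inside one bag — forcing width ≥ 2. Therefore the treewidth is 2.

2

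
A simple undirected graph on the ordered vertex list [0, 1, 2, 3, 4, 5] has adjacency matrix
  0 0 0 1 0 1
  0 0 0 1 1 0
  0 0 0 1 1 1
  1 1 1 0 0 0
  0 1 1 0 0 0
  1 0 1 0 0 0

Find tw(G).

2

A width-2 tree decomposition is:
Bags: B1 = {0, 2, 5}  B2 = {0, 2, 3}  B3 = {2, 3, 4}  B4 = {1, 3, 4}
Tree: B1–B2, B2–B3, B3–B4
Each bag holds 3 vertices, so the decomposition has width 2, which upper-bounds the treewidth. The edges 5–0–3–2–5 form a cycle, so G is not a tree and its treewidth is at least 2. The upper and lower bounds meet at 2, so that is the treewidth.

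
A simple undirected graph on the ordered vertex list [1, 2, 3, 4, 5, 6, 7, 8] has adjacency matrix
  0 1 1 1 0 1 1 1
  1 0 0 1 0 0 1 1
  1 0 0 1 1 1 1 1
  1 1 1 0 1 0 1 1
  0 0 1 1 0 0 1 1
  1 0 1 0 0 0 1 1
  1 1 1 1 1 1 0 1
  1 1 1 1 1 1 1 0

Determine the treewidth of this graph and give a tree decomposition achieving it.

Treewidth 4.
One optimal decomposition is:
Bags: B1 = {1, 3, 6, 7, 8}  B2 = {1, 3, 4, 7, 8}  B3 = {1, 2, 4, 7, 8}  B4 = {3, 4, 5, 7, 8}
Tree: B1–B2, B2–B3, B2–B4

The largest bag has 5 vertices, giving width 4; this decomposition certifies tw(G) ≤ 4. For the lower bound, the 5 vertices {1, 2, 4, 7, 8} are pairwise adjacent, and any tree decomposition puts a clique entirely inside one bag — forcing width ≥ 4. Combining the bounds, tw(G) = 4.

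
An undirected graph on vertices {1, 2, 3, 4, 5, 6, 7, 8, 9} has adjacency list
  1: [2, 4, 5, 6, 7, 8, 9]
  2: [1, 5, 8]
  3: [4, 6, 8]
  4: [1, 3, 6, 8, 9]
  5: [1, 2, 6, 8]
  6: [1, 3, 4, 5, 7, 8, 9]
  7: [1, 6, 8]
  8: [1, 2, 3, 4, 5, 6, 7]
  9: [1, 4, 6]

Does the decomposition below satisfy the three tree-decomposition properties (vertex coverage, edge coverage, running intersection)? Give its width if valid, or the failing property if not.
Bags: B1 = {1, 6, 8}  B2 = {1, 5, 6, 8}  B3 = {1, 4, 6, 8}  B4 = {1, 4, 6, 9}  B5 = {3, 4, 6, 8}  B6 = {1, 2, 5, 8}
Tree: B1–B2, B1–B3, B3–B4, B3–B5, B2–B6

No — vertex 7 appears in no bag.

A tree decomposition must satisfy three properties: every vertex lies in some bag; for every edge, both endpoints lie together in some bag; and for every vertex, the bags containing it form a connected subtree. Here vertex 7 appears in no bag, so the decomposition is invalid.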